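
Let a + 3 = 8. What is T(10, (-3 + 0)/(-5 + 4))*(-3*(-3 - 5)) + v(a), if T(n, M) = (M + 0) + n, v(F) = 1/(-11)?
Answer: 3431/11 ≈ 311.91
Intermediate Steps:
a = 5 (a = -3 + 8 = 5)
v(F) = -1/11
T(n, M) = M + n
T(10, (-3 + 0)/(-5 + 4))*(-3*(-3 - 5)) + v(a) = ((-3 + 0)/(-5 + 4) + 10)*(-3*(-3 - 5)) - 1/11 = (-3/(-1) + 10)*(-3*(-8)) - 1/11 = (-3*(-1) + 10)*24 - 1/11 = (3 + 10)*24 - 1/11 = 13*24 - 1/11 = 312 - 1/11 = 3431/11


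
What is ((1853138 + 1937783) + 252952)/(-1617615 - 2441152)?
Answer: -4043873/4058767 ≈ -0.99633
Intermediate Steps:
((1853138 + 1937783) + 252952)/(-1617615 - 2441152) = (3790921 + 252952)/(-4058767) = 4043873*(-1/4058767) = -4043873/4058767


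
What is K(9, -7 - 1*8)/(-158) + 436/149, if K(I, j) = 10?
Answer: 33699/11771 ≈ 2.8629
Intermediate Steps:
K(9, -7 - 1*8)/(-158) + 436/149 = 10/(-158) + 436/149 = 10*(-1/158) + 436*(1/149) = -5/79 + 436/149 = 33699/11771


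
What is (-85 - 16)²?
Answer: 10201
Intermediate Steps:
(-85 - 16)² = (-101)² = 10201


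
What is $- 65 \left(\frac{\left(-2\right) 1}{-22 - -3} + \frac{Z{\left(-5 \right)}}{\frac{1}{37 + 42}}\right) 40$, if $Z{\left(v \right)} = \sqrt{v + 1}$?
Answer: $- \frac{5200}{19} - 410800 i \approx -273.68 - 4.108 \cdot 10^{5} i$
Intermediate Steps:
$Z{\left(v \right)} = \sqrt{1 + v}$
$- 65 \left(\frac{\left(-2\right) 1}{-22 - -3} + \frac{Z{\left(-5 \right)}}{\frac{1}{37 + 42}}\right) 40 = - 65 \left(\frac{\left(-2\right) 1}{-22 - -3} + \frac{\sqrt{1 - 5}}{\frac{1}{37 + 42}}\right) 40 = - 65 \left(- \frac{2}{-22 + 3} + \frac{\sqrt{-4}}{\frac{1}{79}}\right) 40 = - 65 \left(- \frac{2}{-19} + 2 i \frac{1}{\frac{1}{79}}\right) 40 = - 65 \left(\left(-2\right) \left(- \frac{1}{19}\right) + 2 i 79\right) 40 = - 65 \left(\frac{2}{19} + 158 i\right) 40 = \left(- \frac{130}{19} - 10270 i\right) 40 = - \frac{5200}{19} - 410800 i$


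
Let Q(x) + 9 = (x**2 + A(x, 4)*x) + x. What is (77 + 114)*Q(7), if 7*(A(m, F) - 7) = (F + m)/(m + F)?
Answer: 18527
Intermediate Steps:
A(m, F) = 50/7 (A(m, F) = 7 + ((F + m)/(m + F))/7 = 7 + ((F + m)/(F + m))/7 = 7 + (1/7)*1 = 7 + 1/7 = 50/7)
Q(x) = -9 + x**2 + 57*x/7 (Q(x) = -9 + ((x**2 + 50*x/7) + x) = -9 + (x**2 + 57*x/7) = -9 + x**2 + 57*x/7)
(77 + 114)*Q(7) = (77 + 114)*(-9 + 7**2 + (57/7)*7) = 191*(-9 + 49 + 57) = 191*97 = 18527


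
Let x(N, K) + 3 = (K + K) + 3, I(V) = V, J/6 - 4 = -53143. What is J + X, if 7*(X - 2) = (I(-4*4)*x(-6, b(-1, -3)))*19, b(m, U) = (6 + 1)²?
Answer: -323088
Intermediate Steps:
J = -318834 (J = 24 + 6*(-53143) = 24 - 318858 = -318834)
b(m, U) = 49 (b(m, U) = 7² = 49)
x(N, K) = 2*K (x(N, K) = -3 + ((K + K) + 3) = -3 + (2*K + 3) = -3 + (3 + 2*K) = 2*K)
X = -4254 (X = 2 + (((-4*4)*(2*49))*19)/7 = 2 + (-16*98*19)/7 = 2 + (-1568*19)/7 = 2 + (⅐)*(-29792) = 2 - 4256 = -4254)
J + X = -318834 - 4254 = -323088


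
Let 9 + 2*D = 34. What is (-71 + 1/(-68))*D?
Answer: -120725/136 ≈ -887.68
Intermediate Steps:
D = 25/2 (D = -9/2 + (½)*34 = -9/2 + 17 = 25/2 ≈ 12.500)
(-71 + 1/(-68))*D = (-71 + 1/(-68))*(25/2) = (-71 - 1/68)*(25/2) = -4829/68*25/2 = -120725/136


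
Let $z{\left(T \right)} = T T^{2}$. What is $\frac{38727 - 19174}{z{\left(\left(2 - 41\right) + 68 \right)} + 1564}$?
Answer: $\frac{19553}{25953} \approx 0.7534$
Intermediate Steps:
$z{\left(T \right)} = T^{3}$
$\frac{38727 - 19174}{z{\left(\left(2 - 41\right) + 68 \right)} + 1564} = \frac{38727 - 19174}{\left(\left(2 - 41\right) + 68\right)^{3} + 1564} = \frac{19553}{\left(-39 + 68\right)^{3} + 1564} = \frac{19553}{29^{3} + 1564} = \frac{19553}{24389 + 1564} = \frac{19553}{25953}$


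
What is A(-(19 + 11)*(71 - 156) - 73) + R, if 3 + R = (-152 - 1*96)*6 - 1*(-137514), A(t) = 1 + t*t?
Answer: 6271553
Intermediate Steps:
A(t) = 1 + t²
R = 136023 (R = -3 + ((-152 - 1*96)*6 - 1*(-137514)) = -3 + ((-152 - 96)*6 + 137514) = -3 + (-248*6 + 137514) = -3 + (-1488 + 137514) = -3 + 136026 = 136023)
A(-(19 + 11)*(71 - 156) - 73) + R = (1 + (-(19 + 11)*(71 - 156) - 73)²) + 136023 = (1 + (-30*(-85) - 73)²) + 136023 = (1 + (-1*(-2550) - 73)²) + 136023 = (1 + (2550 - 73)²) + 136023 = (1 + 2477²) + 136023 = (1 + 6135529) + 136023 = 6135530 + 136023 = 6271553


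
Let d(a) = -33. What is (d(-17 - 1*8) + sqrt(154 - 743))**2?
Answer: (33 - I*sqrt(589))**2 ≈ 500.0 - 1601.8*I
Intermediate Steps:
(d(-17 - 1*8) + sqrt(154 - 743))**2 = (-33 + sqrt(154 - 743))**2 = (-33 + sqrt(-589))**2 = (-33 + I*sqrt(589))**2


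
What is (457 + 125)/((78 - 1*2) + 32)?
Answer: 97/18 ≈ 5.3889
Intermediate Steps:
(457 + 125)/((78 - 1*2) + 32) = 582/((78 - 2) + 32) = 582/(76 + 32) = 582/108 = 582*(1/108) = 97/18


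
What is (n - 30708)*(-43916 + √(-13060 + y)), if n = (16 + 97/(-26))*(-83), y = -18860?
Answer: 18112824830/13 - 1649770*I*√1995/13 ≈ 1.3933e+9 - 5.6683e+6*I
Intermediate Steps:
n = -26477/26 (n = (16 + 97*(-1/26))*(-83) = (16 - 97/26)*(-83) = (319/26)*(-83) = -26477/26 ≈ -1018.3)
(n - 30708)*(-43916 + √(-13060 + y)) = (-26477/26 - 30708)*(-43916 + √(-13060 - 18860)) = -824885*(-43916 + √(-31920))/26 = -824885*(-43916 + 4*I*√1995)/26 = 18112824830/13 - 1649770*I*√1995/13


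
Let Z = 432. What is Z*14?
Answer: 6048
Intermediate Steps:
Z*14 = 432*14 = 6048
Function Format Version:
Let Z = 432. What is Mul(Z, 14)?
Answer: 6048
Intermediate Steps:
Mul(Z, 14) = Mul(432, 14) = 6048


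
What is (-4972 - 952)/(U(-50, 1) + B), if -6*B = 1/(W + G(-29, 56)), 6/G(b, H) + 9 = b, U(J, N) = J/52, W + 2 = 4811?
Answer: 42218594496/6852847 ≈ 6160.7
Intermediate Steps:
W = 4809 (W = -2 + 4811 = 4809)
U(J, N) = J/52 (U(J, N) = J*(1/52) = J/52)
G(b, H) = 6/(-9 + b)
B = -19/548208 (B = -1/(6*(4809 + 6/(-9 - 29))) = -1/(6*(4809 + 6/(-38))) = -1/(6*(4809 + 6*(-1/38))) = -1/(6*(4809 - 3/19)) = -1/(6*91368/19) = -⅙*19/91368 = -19/548208 ≈ -3.4658e-5)
(-4972 - 952)/(U(-50, 1) + B) = (-4972 - 952)/((1/52)*(-50) - 19/548208) = -5924/(-25/26 - 19/548208) = -5924/(-6852847/7126704) = -5924*(-7126704/6852847) = 42218594496/6852847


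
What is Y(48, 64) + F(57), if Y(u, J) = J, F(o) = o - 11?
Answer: 110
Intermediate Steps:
F(o) = -11 + o
Y(48, 64) + F(57) = 64 + (-11 + 57) = 64 + 46 = 110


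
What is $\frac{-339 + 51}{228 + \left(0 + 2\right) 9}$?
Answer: $- \frac{48}{41} \approx -1.1707$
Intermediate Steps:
$\frac{-339 + 51}{228 + \left(0 + 2\right) 9} = - \frac{288}{228 + 2 \cdot 9} = - \frac{288}{228 + 18} = - \frac{288}{246} = \left(-288\right) \frac{1}{246} = - \frac{48}{41}$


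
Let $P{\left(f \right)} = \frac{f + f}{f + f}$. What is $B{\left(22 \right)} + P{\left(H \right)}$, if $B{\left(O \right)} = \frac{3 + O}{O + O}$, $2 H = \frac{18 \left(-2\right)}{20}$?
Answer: $\frac{69}{44} \approx 1.5682$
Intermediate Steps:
$H = - \frac{9}{10}$ ($H = \frac{18 \left(-2\right) \frac{1}{20}}{2} = \frac{\left(-36\right) \frac{1}{20}}{2} = \frac{1}{2} \left(- \frac{9}{5}\right) = - \frac{9}{10} \approx -0.9$)
$P{\left(f \right)} = 1$ ($P{\left(f \right)} = \frac{2 f}{2 f} = 2 f \frac{1}{2 f} = 1$)
$B{\left(O \right)} = \frac{3 + O}{2 O}$
$B{\left(22 \right)} + P{\left(H \right)} = \frac{3 + 22}{2 \cdot 22} + 1 = \frac{1}{2} \cdot \frac{1}{22} \cdot 25 + 1 = \frac{25}{44} + 1 = \frac{69}{44}$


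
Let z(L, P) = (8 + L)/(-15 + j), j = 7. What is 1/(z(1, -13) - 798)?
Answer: -8/6393 ≈ -0.0012514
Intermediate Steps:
z(L, P) = -1 - L/8 (z(L, P) = (8 + L)/(-15 + 7) = (8 + L)/(-8) = (8 + L)*(-⅛) = -1 - L/8)
1/(z(1, -13) - 798) = 1/((-1 - ⅛*1) - 798) = 1/((-1 - ⅛) - 798) = 1/(-9/8 - 798) = 1/(-6393/8) = -8/6393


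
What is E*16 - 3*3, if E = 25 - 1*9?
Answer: 247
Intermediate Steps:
E = 16 (E = 25 - 9 = 16)
E*16 - 3*3 = 16*16 - 3*3 = 256 - 9 = 247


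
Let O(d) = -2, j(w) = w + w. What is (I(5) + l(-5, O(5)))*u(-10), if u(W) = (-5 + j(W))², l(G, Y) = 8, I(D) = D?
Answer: 8125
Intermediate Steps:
j(w) = 2*w
u(W) = (-5 + 2*W)²
(I(5) + l(-5, O(5)))*u(-10) = (5 + 8)*(-5 + 2*(-10))² = 13*(-5 - 20)² = 13*(-25)² = 13*625 = 8125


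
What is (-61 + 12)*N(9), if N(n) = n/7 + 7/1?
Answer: -406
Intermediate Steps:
N(n) = 7 + n/7 (N(n) = n*(1/7) + 7*1 = n/7 + 7 = 7 + n/7)
(-61 + 12)*N(9) = (-61 + 12)*(7 + (1/7)*9) = -49*(7 + 9/7) = -49*58/7 = -406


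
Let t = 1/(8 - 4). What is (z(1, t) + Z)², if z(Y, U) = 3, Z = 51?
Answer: 2916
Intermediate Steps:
t = ¼ (t = 1/4 = ¼ ≈ 0.25000)
(z(1, t) + Z)² = (3 + 51)² = 54² = 2916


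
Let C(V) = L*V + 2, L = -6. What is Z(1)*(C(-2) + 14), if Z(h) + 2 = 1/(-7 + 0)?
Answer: -60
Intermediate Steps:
C(V) = 2 - 6*V (C(V) = -6*V + 2 = 2 - 6*V)
Z(h) = -15/7 (Z(h) = -2 + 1/(-7 + 0) = -2 + 1/(-7) = -2 - 1/7 = -15/7)
Z(1)*(C(-2) + 14) = -15*((2 - 6*(-2)) + 14)/7 = -15*((2 + 12) + 14)/7 = -15*(14 + 14)/7 = -15/7*28 = -60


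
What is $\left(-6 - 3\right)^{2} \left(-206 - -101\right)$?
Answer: $-8505$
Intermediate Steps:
$\left(-6 - 3\right)^{2} \left(-206 - -101\right) = \left(-9\right)^{2} \left(-206 + 101\right) = 81 \left(-105\right) = -8505$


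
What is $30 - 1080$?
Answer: $-1050$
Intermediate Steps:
$30 - 1080 = -1050$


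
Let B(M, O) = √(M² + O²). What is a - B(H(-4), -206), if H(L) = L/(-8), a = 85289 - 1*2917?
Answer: 82372 - √169745/2 ≈ 82166.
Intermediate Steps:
a = 82372 (a = 85289 - 2917 = 82372)
H(L) = -L/8 (H(L) = L*(-⅛) = -L/8)
a - B(H(-4), -206) = 82372 - √((-⅛*(-4))² + (-206)²) = 82372 - √((½)² + 42436) = 82372 - √(¼ + 42436) = 82372 - √(169745/4) = 82372 - √169745/2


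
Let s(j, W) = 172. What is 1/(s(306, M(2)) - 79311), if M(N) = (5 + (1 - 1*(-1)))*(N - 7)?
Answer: -1/79139 ≈ -1.2636e-5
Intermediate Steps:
M(N) = -49 + 7*N (M(N) = (5 + (1 + 1))*(-7 + N) = (5 + 2)*(-7 + N) = 7*(-7 + N) = -49 + 7*N)
1/(s(306, M(2)) - 79311) = 1/(172 - 79311) = 1/(-79139) = -1/79139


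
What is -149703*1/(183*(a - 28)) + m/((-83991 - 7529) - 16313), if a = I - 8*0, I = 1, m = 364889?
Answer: 4780002350/177600951 ≈ 26.914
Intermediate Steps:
a = 1 (a = 1 - 8*0 = 1 + 0 = 1)
-149703*1/(183*(a - 28)) + m/((-83991 - 7529) - 16313) = -149703*1/(183*(1 - 28)) + 364889/((-83991 - 7529) - 16313) = -149703/(183*(-27)) + 364889/(-91520 - 16313) = -149703/(-4941) + 364889/(-107833) = -149703*(-1/4941) + 364889*(-1/107833) = 49901/1647 - 364889/107833 = 4780002350/177600951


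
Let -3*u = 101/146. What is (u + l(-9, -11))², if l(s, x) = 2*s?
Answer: 63760225/191844 ≈ 332.35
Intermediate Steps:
u = -101/438 (u = -101/(3*146) = -⅓*101/146 = -101/438 ≈ -0.23059)
(u + l(-9, -11))² = (-101/438 + 2*(-9))² = (-101/438 - 18)² = (-7985/438)² = 63760225/191844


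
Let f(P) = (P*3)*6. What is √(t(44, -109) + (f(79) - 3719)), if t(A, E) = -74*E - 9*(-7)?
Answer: 54*√2 ≈ 76.368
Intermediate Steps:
f(P) = 18*P (f(P) = (3*P)*6 = 18*P)
t(A, E) = 63 - 74*E (t(A, E) = -74*E + 63 = 63 - 74*E)
√(t(44, -109) + (f(79) - 3719)) = √((63 - 74*(-109)) + (18*79 - 3719)) = √((63 + 8066) + (1422 - 3719)) = √(8129 - 2297) = √5832 = 54*√2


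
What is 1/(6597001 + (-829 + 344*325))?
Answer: 1/6707972 ≈ 1.4908e-7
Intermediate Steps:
1/(6597001 + (-829 + 344*325)) = 1/(6597001 + (-829 + 111800)) = 1/(6597001 + 110971) = 1/6707972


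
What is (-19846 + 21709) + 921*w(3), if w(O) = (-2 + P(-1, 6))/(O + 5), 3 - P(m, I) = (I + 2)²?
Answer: -43119/8 ≈ -5389.9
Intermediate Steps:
P(m, I) = 3 - (2 + I)² (P(m, I) = 3 - (I + 2)² = 3 - (2 + I)²)
w(O) = -63/(5 + O) (w(O) = (-2 + (3 - (2 + 6)²))/(O + 5) = (-2 + (3 - 1*8²))/(5 + O) = (-2 + (3 - 1*64))/(5 + O) = (-2 + (3 - 64))/(5 + O) = (-2 - 61)/(5 + O) = -63/(5 + O))
(-19846 + 21709) + 921*w(3) = (-19846 + 21709) + 921*(-63/(5 + 3)) = 1863 + 921*(-63/8) = 1863 - 58023/8 = -43119/8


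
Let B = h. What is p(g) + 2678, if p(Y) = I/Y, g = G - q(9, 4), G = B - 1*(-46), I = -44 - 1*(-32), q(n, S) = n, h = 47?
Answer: 18745/7 ≈ 2677.9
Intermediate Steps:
B = 47
I = -12 (I = -44 + 32 = -12)
G = 93 (G = 47 - 1*(-46) = 47 + 46 = 93)
g = 84 (g = 93 - 1*9 = 93 - 9 = 84)
p(Y) = -12/Y
p(g) + 2678 = -12/84 + 2678 = -12*1/84 + 2678 = -⅐ + 2678 = 18745/7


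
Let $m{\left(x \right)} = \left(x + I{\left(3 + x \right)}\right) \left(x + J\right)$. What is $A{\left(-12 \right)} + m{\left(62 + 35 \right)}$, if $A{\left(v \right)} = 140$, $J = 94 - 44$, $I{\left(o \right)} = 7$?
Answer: $15428$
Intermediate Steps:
$J = 50$ ($J = 94 - 44 = 50$)
$m{\left(x \right)} = \left(7 + x\right) \left(50 + x\right)$ ($m{\left(x \right)} = \left(x + 7\right) \left(x + 50\right) = \left(7 + x\right) \left(50 + x\right)$)
$A{\left(-12 \right)} + m{\left(62 + 35 \right)} = 140 + \left(350 + \left(62 + 35\right)^{2} + 57 \left(62 + 35\right)\right) = 140 + \left(350 + 97^{2} + 57 \cdot 97\right) = 140 + \left(350 + 9409 + 5529\right) = 140 + 15288 = 15428$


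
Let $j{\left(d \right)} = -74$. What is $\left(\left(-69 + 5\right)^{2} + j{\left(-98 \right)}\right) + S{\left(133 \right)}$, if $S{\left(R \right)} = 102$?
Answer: $4124$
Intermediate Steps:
$\left(\left(-69 + 5\right)^{2} + j{\left(-98 \right)}\right) + S{\left(133 \right)} = \left(\left(-69 + 5\right)^{2} - 74\right) + 102 = \left(\left(-64\right)^{2} - 74\right) + 102 = \left(4096 - 74\right) + 102 = 4022 + 102 = 4124$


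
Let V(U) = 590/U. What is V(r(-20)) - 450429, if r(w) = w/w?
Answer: -449839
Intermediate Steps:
r(w) = 1
V(r(-20)) - 450429 = 590/1 - 450429 = 590*1 - 450429 = 590 - 450429 = -449839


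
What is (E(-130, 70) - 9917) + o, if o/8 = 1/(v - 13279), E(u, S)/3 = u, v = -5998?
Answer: -198688047/19277 ≈ -10307.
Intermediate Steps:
E(u, S) = 3*u
o = -8/19277 (o = 8/(-5998 - 13279) = 8/(-19277) = 8*(-1/19277) = -8/19277 ≈ -0.00041500)
(E(-130, 70) - 9917) + o = (3*(-130) - 9917) - 8/19277 = (-390 - 9917) - 8/19277 = -10307 - 8/19277 = -198688047/19277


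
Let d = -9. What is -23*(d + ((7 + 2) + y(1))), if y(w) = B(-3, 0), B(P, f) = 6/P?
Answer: 46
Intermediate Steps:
y(w) = -2 (y(w) = 6/(-3) = 6*(-⅓) = -2)
-23*(d + ((7 + 2) + y(1))) = -23*(-9 + ((7 + 2) - 2)) = -23*(-9 + (9 - 2)) = -23*(-9 + 7) = -23*(-2) = 46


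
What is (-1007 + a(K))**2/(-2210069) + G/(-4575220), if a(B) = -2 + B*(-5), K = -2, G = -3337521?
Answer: 2810077563729/10111551890180 ≈ 0.27791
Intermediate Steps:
a(B) = -2 - 5*B
(-1007 + a(K))**2/(-2210069) + G/(-4575220) = (-1007 + (-2 - 5*(-2)))**2/(-2210069) - 3337521/(-4575220) = (-1007 + (-2 + 10))**2*(-1/2210069) - 3337521*(-1/4575220) = (-1007 + 8)**2*(-1/2210069) + 3337521/4575220 = (-999)**2*(-1/2210069) + 3337521/4575220 = 998001*(-1/2210069) + 3337521/4575220 = -998001/2210069 + 3337521/4575220 = 2810077563729/10111551890180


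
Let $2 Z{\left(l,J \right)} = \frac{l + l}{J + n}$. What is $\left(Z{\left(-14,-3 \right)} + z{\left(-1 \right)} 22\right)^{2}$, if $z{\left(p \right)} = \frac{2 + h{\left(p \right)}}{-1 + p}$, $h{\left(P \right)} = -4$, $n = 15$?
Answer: $\frac{15625}{36} \approx 434.03$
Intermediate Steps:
$Z{\left(l,J \right)} = \frac{l}{15 + J}$ ($Z{\left(l,J \right)} = \frac{\left(l + l\right) \frac{1}{J + 15}}{2} = \frac{2 l \frac{1}{15 + J}}{2} = \frac{l}{15 + J}$)
$z{\left(p \right)} = - \frac{2}{-1 + p}$ ($z{\left(p \right)} = \frac{2 - 4}{-1 + p} = - \frac{2}{-1 + p}$)
$\left(Z{\left(-14,-3 \right)} + z{\left(-1 \right)} 22\right)^{2} = \left(- \frac{14}{15 - 3} + - \frac{2}{-1 - 1} \cdot 22\right)^{2} = \left(- \frac{14}{12} + - \frac{2}{-2} \cdot 22\right)^{2} = \left(\left(-14\right) \frac{1}{12} + \left(-2\right) \left(- \frac{1}{2}\right) 22\right)^{2} = \left(- \frac{7}{6} + 1 \cdot 22\right)^{2} = \left(- \frac{7}{6} + 22\right)^{2} = \left(\frac{125}{6}\right)^{2} = \frac{15625}{36}$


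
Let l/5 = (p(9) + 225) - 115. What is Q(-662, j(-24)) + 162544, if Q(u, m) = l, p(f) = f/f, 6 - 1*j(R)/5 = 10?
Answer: 163099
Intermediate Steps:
j(R) = -20 (j(R) = 30 - 5*10 = 30 - 50 = -20)
p(f) = 1
l = 555 (l = 5*((1 + 225) - 115) = 5*(226 - 115) = 5*111 = 555)
Q(u, m) = 555
Q(-662, j(-24)) + 162544 = 555 + 162544 = 163099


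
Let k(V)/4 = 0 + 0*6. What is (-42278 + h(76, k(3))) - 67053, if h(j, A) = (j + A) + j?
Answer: -109179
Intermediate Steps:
k(V) = 0 (k(V) = 4*(0 + 0*6) = 4*(0 + 0) = 4*0 = 0)
h(j, A) = A + 2*j (h(j, A) = (A + j) + j = A + 2*j)
(-42278 + h(76, k(3))) - 67053 = (-42278 + (0 + 2*76)) - 67053 = (-42278 + (0 + 152)) - 67053 = (-42278 + 152) - 67053 = -42126 - 67053 = -109179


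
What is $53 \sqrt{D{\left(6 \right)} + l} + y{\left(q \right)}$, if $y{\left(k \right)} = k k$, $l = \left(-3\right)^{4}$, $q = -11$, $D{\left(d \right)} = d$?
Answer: $121 + 53 \sqrt{87} \approx 615.35$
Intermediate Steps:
$l = 81$
$y{\left(k \right)} = k^{2}$
$53 \sqrt{D{\left(6 \right)} + l} + y{\left(q \right)} = 53 \sqrt{6 + 81} + \left(-11\right)^{2} = 53 \sqrt{87} + 121 = 121 + 53 \sqrt{87}$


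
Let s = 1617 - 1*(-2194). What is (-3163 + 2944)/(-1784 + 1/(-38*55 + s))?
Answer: 125633/1023421 ≈ 0.12276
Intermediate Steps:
s = 3811 (s = 1617 + 2194 = 3811)
(-3163 + 2944)/(-1784 + 1/(-38*55 + s)) = (-3163 + 2944)/(-1784 + 1/(-38*55 + 3811)) = -219/(-1784 + 1/(-2090 + 3811)) = -219/(-1784 + 1/1721) = -219/(-3070263/1721) = -219*(-1721/3070263) = 125633/1023421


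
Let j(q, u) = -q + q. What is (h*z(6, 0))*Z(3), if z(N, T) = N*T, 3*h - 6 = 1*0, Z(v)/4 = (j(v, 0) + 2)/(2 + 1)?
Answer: 0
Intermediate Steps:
j(q, u) = 0
Z(v) = 8/3 (Z(v) = 4*((0 + 2)/(2 + 1)) = 4*(2/3) = 4*(2*(⅓)) = 4*(⅔) = 8/3)
h = 2 (h = 2 + (1*0)/3 = 2 + (⅓)*0 = 2 + 0 = 2)
(h*z(6, 0))*Z(3) = (2*(6*0))*(8/3) = (2*0)*(8/3) = 0*(8/3) = 0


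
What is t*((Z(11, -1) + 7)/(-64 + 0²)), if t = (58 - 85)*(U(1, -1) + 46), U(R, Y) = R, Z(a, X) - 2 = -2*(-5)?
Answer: 24111/64 ≈ 376.73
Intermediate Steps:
Z(a, X) = 12 (Z(a, X) = 2 - 2*(-5) = 2 + 10 = 12)
t = -1269 (t = (58 - 85)*(1 + 46) = -27*47 = -1269)
t*((Z(11, -1) + 7)/(-64 + 0²)) = -1269*(12 + 7)/(-64 + 0²) = -24111/(-64 + 0) = -24111/(-64) = -24111*(-1)/64 = -1269*(-19/64) = 24111/64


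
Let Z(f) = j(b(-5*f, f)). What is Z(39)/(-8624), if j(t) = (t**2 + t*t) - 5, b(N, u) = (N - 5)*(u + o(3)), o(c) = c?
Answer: -141119995/8624 ≈ -16364.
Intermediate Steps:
b(N, u) = (-5 + N)*(3 + u) (b(N, u) = (N - 5)*(u + 3) = (-5 + N)*(3 + u))
j(t) = -5 + 2*t**2 (j(t) = (t**2 + t**2) - 5 = 2*t**2 - 5 = -5 + 2*t**2)
Z(f) = -5 + 2*(-15 - 20*f - 5*f**2)**2 (Z(f) = -5 + 2*(-15 - 5*f + 3*(-5*f) + (-5*f)*f)**2 = -5 + 2*(-15 - 5*f - 15*f - 5*f**2)**2 = -5 + 2*(-15 - 20*f - 5*f**2)**2)
Z(39)/(-8624) = (-5 + 50*(-3 - 1*39**2 - 4*39)**2)/(-8624) = (-5 + 50*(-3 - 1*1521 - 156)**2)*(-1/8624) = (-5 + 50*(-3 - 1521 - 156)**2)*(-1/8624) = (-5 + 50*(-1680)**2)*(-1/8624) = (-5 + 50*2822400)*(-1/8624) = (-5 + 141120000)*(-1/8624) = 141119995*(-1/8624) = -141119995/8624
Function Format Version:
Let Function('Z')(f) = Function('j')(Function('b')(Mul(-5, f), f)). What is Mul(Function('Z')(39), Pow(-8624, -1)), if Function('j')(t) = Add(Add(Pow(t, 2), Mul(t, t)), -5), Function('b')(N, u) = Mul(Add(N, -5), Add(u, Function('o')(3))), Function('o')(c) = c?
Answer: Rational(-141119995, 8624) ≈ -16364.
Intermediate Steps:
Function('b')(N, u) = Mul(Add(-5, N), Add(3, u)) (Function('b')(N, u) = Mul(Add(N, -5), Add(u, 3)) = Mul(Add(-5, N), Add(3, u)))
Function('j')(t) = Add(-5, Mul(2, Pow(t, 2))) (Function('j')(t) = Add(Add(Pow(t, 2), Pow(t, 2)), -5) = Add(Mul(2, Pow(t, 2)), -5) = Add(-5, Mul(2, Pow(t, 2))))
Function('Z')(f) = Add(-5, Mul(2, Pow(Add(-15, Mul(-20, f), Mul(-5, Pow(f, 2))), 2))) (Function('Z')(f) = Add(-5, Mul(2, Pow(Add(-15, Mul(-5, f), Mul(3, Mul(-5, f)), Mul(Mul(-5, f), f)), 2))) = Add(-5, Mul(2, Pow(Add(-15, Mul(-5, f), Mul(-15, f), Mul(-5, Pow(f, 2))), 2))) = Add(-5, Mul(2, Pow(Add(-15, Mul(-20, f), Mul(-5, Pow(f, 2))), 2))))
Mul(Function('Z')(39), Pow(-8624, -1)) = Mul(Add(-5, Mul(50, Pow(Add(-3, Mul(-1, Pow(39, 2)), Mul(-4, 39)), 2))), Pow(-8624, -1)) = Mul(Add(-5, Mul(50, Pow(Add(-3, Mul(-1, 1521), -156), 2))), Rational(-1, 8624)) = Mul(Add(-5, Mul(50, Pow(Add(-3, -1521, -156), 2))), Rational(-1, 8624)) = Mul(Add(-5, Mul(50, Pow(-1680, 2))), Rational(-1, 8624)) = Mul(Add(-5, Mul(50, 2822400)), Rational(-1, 8624)) = Mul(Add(-5, 141120000), Rational(-1, 8624)) = Mul(141119995, Rational(-1, 8624)) = Rational(-141119995, 8624)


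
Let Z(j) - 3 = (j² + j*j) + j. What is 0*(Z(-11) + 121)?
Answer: 0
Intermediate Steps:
Z(j) = 3 + j + 2*j² (Z(j) = 3 + ((j² + j*j) + j) = 3 + ((j² + j²) + j) = 3 + (2*j² + j) = 3 + (j + 2*j²) = 3 + j + 2*j²)
0*(Z(-11) + 121) = 0*((3 - 11 + 2*(-11)²) + 121) = 0*((3 - 11 + 2*121) + 121) = 0*((3 - 11 + 242) + 121) = 0*(234 + 121) = 0*355 = 0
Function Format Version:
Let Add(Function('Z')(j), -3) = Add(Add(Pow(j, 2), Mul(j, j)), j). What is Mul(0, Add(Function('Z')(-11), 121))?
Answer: 0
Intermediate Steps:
Function('Z')(j) = Add(3, j, Mul(2, Pow(j, 2))) (Function('Z')(j) = Add(3, Add(Add(Pow(j, 2), Mul(j, j)), j)) = Add(3, Add(Add(Pow(j, 2), Pow(j, 2)), j)) = Add(3, Add(Mul(2, Pow(j, 2)), j)) = Add(3, Add(j, Mul(2, Pow(j, 2)))) = Add(3, j, Mul(2, Pow(j, 2))))
Mul(0, Add(Function('Z')(-11), 121)) = Mul(0, Add(Add(3, -11, Mul(2, Pow(-11, 2))), 121)) = Mul(0, Add(Add(3, -11, Mul(2, 121)), 121)) = Mul(0, Add(Add(3, -11, 242), 121)) = Mul(0, Add(234, 121)) = Mul(0, 355) = 0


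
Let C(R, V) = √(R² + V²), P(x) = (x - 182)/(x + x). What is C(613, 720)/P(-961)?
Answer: 1922*√894169/1143 ≈ 1590.1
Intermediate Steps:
P(x) = (-182 + x)/(2*x) (P(x) = (-182 + x)/((2*x)) = (-182 + x)*(1/(2*x)) = (-182 + x)/(2*x))
C(613, 720)/P(-961) = √(613² + 720²)/(((½)*(-182 - 961)/(-961))) = √(375769 + 518400)/(((½)*(-1/961)*(-1143))) = √894169/(1143/1922) = √894169*(1922/1143) = 1922*√894169/1143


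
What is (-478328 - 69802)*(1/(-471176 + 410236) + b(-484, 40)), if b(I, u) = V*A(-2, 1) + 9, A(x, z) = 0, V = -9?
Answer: -2732971197/554 ≈ -4.9332e+6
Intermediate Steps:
b(I, u) = 9 (b(I, u) = -9*0 + 9 = 0 + 9 = 9)
(-478328 - 69802)*(1/(-471176 + 410236) + b(-484, 40)) = (-478328 - 69802)*(1/(-471176 + 410236) + 9) = -548130*(1/(-60940) + 9) = -548130*(-1/60940 + 9) = -548130*548459/60940 = -2732971197/554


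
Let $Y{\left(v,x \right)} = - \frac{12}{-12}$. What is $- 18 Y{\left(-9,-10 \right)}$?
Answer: $-18$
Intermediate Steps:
$Y{\left(v,x \right)} = 1$ ($Y{\left(v,x \right)} = \left(-12\right) \left(- \frac{1}{12}\right) = 1$)
$- 18 Y{\left(-9,-10 \right)} = \left(-18\right) 1 = -18$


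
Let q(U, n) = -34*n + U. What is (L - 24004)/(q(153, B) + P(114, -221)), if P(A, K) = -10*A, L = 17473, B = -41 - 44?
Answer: -6531/1903 ≈ -3.4319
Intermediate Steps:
B = -85
q(U, n) = U - 34*n
(L - 24004)/(q(153, B) + P(114, -221)) = (17473 - 24004)/((153 - 34*(-85)) - 10*114) = -6531/((153 + 2890) - 1140) = -6531/(3043 - 1140) = -6531/1903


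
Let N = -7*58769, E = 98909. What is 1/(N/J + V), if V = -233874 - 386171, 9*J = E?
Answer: -98909/61331733352 ≈ -1.6127e-6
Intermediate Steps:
J = 98909/9 (J = (⅑)*98909 = 98909/9 ≈ 10990.)
N = -411383
V = -620045
1/(N/J + V) = 1/(-411383/98909/9 - 620045) = 1/(-411383*9/98909 - 620045) = 1/(-3702447/98909 - 620045) = 1/(-61331733352/98909) = -98909/61331733352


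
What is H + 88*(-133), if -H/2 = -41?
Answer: -11622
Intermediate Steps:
H = 82 (H = -2*(-41) = 82)
H + 88*(-133) = 82 + 88*(-133) = 82 - 11704 = -11622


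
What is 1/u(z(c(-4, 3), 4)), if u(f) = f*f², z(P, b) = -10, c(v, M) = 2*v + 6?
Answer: -1/1000 ≈ -0.0010000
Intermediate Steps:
c(v, M) = 6 + 2*v
u(f) = f³
1/u(z(c(-4, 3), 4)) = 1/((-10)³) = 1/(-1000) = -1/1000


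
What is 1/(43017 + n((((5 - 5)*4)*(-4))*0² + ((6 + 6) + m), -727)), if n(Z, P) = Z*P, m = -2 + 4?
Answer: 1/32839 ≈ 3.0452e-5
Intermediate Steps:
m = 2
n(Z, P) = P*Z
1/(43017 + n((((5 - 5)*4)*(-4))*0² + ((6 + 6) + m), -727)) = 1/(43017 - 727*((((5 - 5)*4)*(-4))*0² + ((6 + 6) + 2))) = 1/(43017 - 727*(((0*4)*(-4))*0 + (12 + 2))) = 1/(43017 - 727*((0*(-4))*0 + 14)) = 1/(43017 - 727*(0*0 + 14)) = 1/(43017 - 727*(0 + 14)) = 1/(43017 - 727*14) = 1/(43017 - 10178) = 1/32839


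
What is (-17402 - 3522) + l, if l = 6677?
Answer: -14247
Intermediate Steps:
(-17402 - 3522) + l = (-17402 - 3522) + 6677 = -20924 + 6677 = -14247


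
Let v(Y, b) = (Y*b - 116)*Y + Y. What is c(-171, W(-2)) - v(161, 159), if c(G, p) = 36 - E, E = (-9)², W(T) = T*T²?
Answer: -4102969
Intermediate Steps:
W(T) = T³
v(Y, b) = Y + Y*(-116 + Y*b) (v(Y, b) = (-116 + Y*b)*Y + Y = Y*(-116 + Y*b) + Y = Y + Y*(-116 + Y*b))
E = 81
c(G, p) = -45 (c(G, p) = 36 - 1*81 = 36 - 81 = -45)
c(-171, W(-2)) - v(161, 159) = -45 - 161*(-115 + 161*159) = -45 - 161*(-115 + 25599) = -45 - 161*25484 = -45 - 1*4102924 = -45 - 4102924 = -4102969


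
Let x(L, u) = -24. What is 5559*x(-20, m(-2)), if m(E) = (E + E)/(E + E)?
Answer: -133416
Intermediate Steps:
m(E) = 1 (m(E) = (2*E)/((2*E)) = (2*E)*(1/(2*E)) = 1)
5559*x(-20, m(-2)) = 5559*(-24) = -133416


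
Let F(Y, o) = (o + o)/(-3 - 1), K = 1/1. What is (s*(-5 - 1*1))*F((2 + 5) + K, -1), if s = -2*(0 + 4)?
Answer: 24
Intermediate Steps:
K = 1
s = -8 (s = -2*4 = -8)
F(Y, o) = -o/2 (F(Y, o) = (2*o)/(-4) = (2*o)*(-¼) = -o/2)
(s*(-5 - 1*1))*F((2 + 5) + K, -1) = (-8*(-5 - 1*1))*(-½*(-1)) = -8*(-5 - 1)*(½) = -8*(-6)*(½) = 48*(½) = 24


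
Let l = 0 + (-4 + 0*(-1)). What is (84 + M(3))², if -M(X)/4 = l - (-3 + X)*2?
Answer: 10000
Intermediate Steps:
l = -4 (l = 0 + (-4 + 0) = 0 - 4 = -4)
M(X) = -8 + 8*X (M(X) = -4*(-4 - (-3 + X)*2) = -4*(-4 - (-6 + 2*X)) = -4*(-4 + (6 - 2*X)) = -4*(2 - 2*X) = -8 + 8*X)
(84 + M(3))² = (84 + (-8 + 8*3))² = (84 + (-8 + 24))² = (84 + 16)² = 100² = 10000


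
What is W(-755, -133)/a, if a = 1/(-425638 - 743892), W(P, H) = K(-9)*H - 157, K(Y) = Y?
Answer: -1216311200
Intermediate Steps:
W(P, H) = -157 - 9*H (W(P, H) = -9*H - 157 = -157 - 9*H)
a = -1/1169530 (a = 1/(-1169530) = -1/1169530 ≈ -8.5504e-7)
W(-755, -133)/a = (-157 - 9*(-133))/(-1/1169530) = (-157 + 1197)*(-1169530) = 1040*(-1169530) = -1216311200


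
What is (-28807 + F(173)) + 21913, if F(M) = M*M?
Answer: 23035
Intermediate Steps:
F(M) = M²
(-28807 + F(173)) + 21913 = (-28807 + 173²) + 21913 = (-28807 + 29929) + 21913 = 1122 + 21913 = 23035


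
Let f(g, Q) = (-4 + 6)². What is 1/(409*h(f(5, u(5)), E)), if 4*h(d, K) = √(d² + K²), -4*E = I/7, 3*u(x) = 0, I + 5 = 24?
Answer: 112*√12905/5278145 ≈ 0.0024105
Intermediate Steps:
I = 19 (I = -5 + 24 = 19)
u(x) = 0 (u(x) = (⅓)*0 = 0)
f(g, Q) = 4 (f(g, Q) = 2² = 4)
E = -19/28 (E = -19/(4*7) = -¼*19/7 = -19/28 ≈ -0.67857)
h(d, K) = √(K² + d²)/4 (h(d, K) = √(d² + K²)/4 = √(K² + d²)/4)
1/(409*h(f(5, u(5)), E)) = 1/(409*((√((-19/28)² + 4²)/4))) = 1/(409*((√(361/784 + 16)/4))) = 1/(409*((√(12905/784)/4))) = 1/(409*(((√12905/28)/4))) = 1/(409*((√12905/112))) = (112*√12905/12905)/409 = 112*√12905/5278145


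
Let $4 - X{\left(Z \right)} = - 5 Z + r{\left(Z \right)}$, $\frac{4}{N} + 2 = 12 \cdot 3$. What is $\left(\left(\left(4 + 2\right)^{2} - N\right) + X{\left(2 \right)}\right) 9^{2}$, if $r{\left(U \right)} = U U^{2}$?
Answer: $\frac{57672}{17} \approx 3392.5$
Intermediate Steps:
$r{\left(U \right)} = U^{3}$
$N = \frac{2}{17}$ ($N = \frac{4}{-2 + 12 \cdot 3} = \frac{4}{-2 + 36} = \frac{4}{34} = 4 \cdot \frac{1}{34} = \frac{2}{17} \approx 0.11765$)
$X{\left(Z \right)} = 4 - Z^{3} + 5 Z$ ($X{\left(Z \right)} = 4 - \left(- 5 Z + Z^{3}\right) = 4 - \left(Z^{3} - 5 Z\right) = 4 - Z^{3} + 5 Z$)
$\left(\left(\left(4 + 2\right)^{2} - N\right) + X{\left(2 \right)}\right) 9^{2} = \left(\left(\left(4 + 2\right)^{2} - \frac{2}{17}\right) + \left(4 - 2^{3} + 5 \cdot 2\right)\right) 9^{2} = \left(\left(6^{2} - \frac{2}{17}\right) + \left(4 - 8 + 10\right)\right) 81 = \left(\left(36 - \frac{2}{17}\right) + \left(4 - 8 + 10\right)\right) 81 = \left(\frac{610}{17} + 6\right) 81 = \frac{712}{17} \cdot 81 = \frac{57672}{17}$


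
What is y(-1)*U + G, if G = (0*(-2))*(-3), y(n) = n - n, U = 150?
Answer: 0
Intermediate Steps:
y(n) = 0
G = 0 (G = 0*(-3) = 0)
y(-1)*U + G = 0*150 + 0 = 0 + 0 = 0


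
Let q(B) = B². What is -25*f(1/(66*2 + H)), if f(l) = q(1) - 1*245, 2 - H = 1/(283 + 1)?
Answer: 6100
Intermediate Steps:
H = 567/284 (H = 2 - 1/(283 + 1) = 2 - 1/284 = 567/284 ≈ 1.9965)
f(l) = -244 (f(l) = 1² - 1*245 = 1 - 245 = -244)
-25*f(1/(66*2 + H)) = -25*(-244) = 6100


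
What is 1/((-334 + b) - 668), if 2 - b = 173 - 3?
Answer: -1/1170 ≈ -0.00085470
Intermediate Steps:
b = -168 (b = 2 - (173 - 3) = 2 - 1*170 = 2 - 170 = -168)
1/((-334 + b) - 668) = 1/((-334 - 168) - 668) = 1/(-502 - 668) = 1/(-1170) = -1/1170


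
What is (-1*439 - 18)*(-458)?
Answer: 209306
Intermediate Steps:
(-1*439 - 18)*(-458) = (-439 - 18)*(-458) = -457*(-458) = 209306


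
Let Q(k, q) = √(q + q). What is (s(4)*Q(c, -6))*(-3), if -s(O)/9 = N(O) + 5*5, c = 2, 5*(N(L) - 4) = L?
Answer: 8046*I*√3/5 ≈ 2787.2*I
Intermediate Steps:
N(L) = 4 + L/5
Q(k, q) = √2*√q (Q(k, q) = √(2*q) = √2*√q)
s(O) = -261 - 9*O/5 (s(O) = -9*((4 + O/5) + 5*5) = -9*((4 + O/5) + 25) = -9*(29 + O/5) = -261 - 9*O/5)
(s(4)*Q(c, -6))*(-3) = ((-261 - 9/5*4)*(√2*√(-6)))*(-3) = ((-261 - 36/5)*(√2*(I*√6)))*(-3) = -2682*I*√3/5*(-3) = 8046*I*√3/5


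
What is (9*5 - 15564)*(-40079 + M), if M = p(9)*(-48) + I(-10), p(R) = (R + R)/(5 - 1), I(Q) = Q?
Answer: 625493295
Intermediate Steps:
p(R) = R/2 (p(R) = (2*R)/4 = (2*R)*(1/4) = R/2)
M = -226 (M = ((1/2)*9)*(-48) - 10 = (9/2)*(-48) - 10 = -216 - 10 = -226)
(9*5 - 15564)*(-40079 + M) = (9*5 - 15564)*(-40079 - 226) = (45 - 15564)*(-40305) = -15519*(-40305) = 625493295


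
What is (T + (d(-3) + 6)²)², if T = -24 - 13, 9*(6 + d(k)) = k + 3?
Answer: 1369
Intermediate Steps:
d(k) = -17/3 + k/9 (d(k) = -6 + (k + 3)/9 = -6 + (3 + k)/9 = -6 + (⅓ + k/9) = -17/3 + k/9)
T = -37
(T + (d(-3) + 6)²)² = (-37 + ((-17/3 + (⅑)*(-3)) + 6)²)² = (-37 + ((-17/3 - ⅓) + 6)²)² = (-37 + (-6 + 6)²)² = (-37 + 0²)² = (-37 + 0)² = (-37)² = 1369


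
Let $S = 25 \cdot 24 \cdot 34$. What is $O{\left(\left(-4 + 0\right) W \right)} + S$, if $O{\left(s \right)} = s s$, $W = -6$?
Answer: $20976$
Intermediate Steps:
$O{\left(s \right)} = s^{2}$
$S = 20400$ ($S = 600 \cdot 34 = 20400$)
$O{\left(\left(-4 + 0\right) W \right)} + S = \left(\left(-4 + 0\right) \left(-6\right)\right)^{2} + 20400 = \left(\left(-4\right) \left(-6\right)\right)^{2} + 20400 = 24^{2} + 20400 = 576 + 20400 = 20976$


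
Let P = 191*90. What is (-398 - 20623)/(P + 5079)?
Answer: -539/571 ≈ -0.94396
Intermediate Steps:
P = 17190
(-398 - 20623)/(P + 5079) = (-398 - 20623)/(17190 + 5079) = -21021/22269 = -21021*1/22269 = -539/571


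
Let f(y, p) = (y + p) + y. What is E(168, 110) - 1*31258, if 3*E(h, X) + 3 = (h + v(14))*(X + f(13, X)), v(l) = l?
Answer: -16335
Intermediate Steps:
f(y, p) = p + 2*y (f(y, p) = (p + y) + y = p + 2*y)
E(h, X) = -1 + (14 + h)*(26 + 2*X)/3 (E(h, X) = -1 + ((h + 14)*(X + (X + 2*13)))/3 = -1 + ((14 + h)*(X + (X + 26)))/3 = -1 + ((14 + h)*(X + (26 + X)))/3 = -1 + ((14 + h)*(26 + 2*X))/3 = -1 + (14 + h)*(26 + 2*X)/3)
E(168, 110) - 1*31258 = (361/3 + (28/3)*110 + (⅓)*110*168 + (⅓)*168*(26 + 110)) - 1*31258 = (361/3 + 3080/3 + 6160 + (⅓)*168*136) - 31258 = (361/3 + 3080/3 + 6160 + 7616) - 31258 = 14923 - 31258 = -16335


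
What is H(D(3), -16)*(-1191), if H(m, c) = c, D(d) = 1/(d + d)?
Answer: 19056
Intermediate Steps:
D(d) = 1/(2*d)
H(D(3), -16)*(-1191) = -16*(-1191) = 19056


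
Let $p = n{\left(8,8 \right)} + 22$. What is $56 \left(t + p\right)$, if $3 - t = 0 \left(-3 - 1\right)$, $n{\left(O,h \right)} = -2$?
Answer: $1288$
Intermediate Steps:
$p = 20$ ($p = -2 + 22 = 20$)
$t = 3$ ($t = 3 - 0 \left(-3 - 1\right) = 3 - 0 \left(-4\right) = 3 - 0 = 3 + 0 = 3$)
$56 \left(t + p\right) = 56 \left(3 + 20\right) = 56 \cdot 23 = 1288$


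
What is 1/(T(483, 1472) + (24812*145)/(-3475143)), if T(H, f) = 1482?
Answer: 3475143/5146564186 ≈ 0.00067524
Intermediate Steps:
1/(T(483, 1472) + (24812*145)/(-3475143)) = 1/(1482 + (24812*145)/(-3475143)) = 1/(1482 + 3597740*(-1/3475143)) = 1/(1482 - 3597740/3475143) = 1/(5146564186/3475143) = 3475143/5146564186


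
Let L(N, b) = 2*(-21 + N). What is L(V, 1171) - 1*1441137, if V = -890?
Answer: -1442959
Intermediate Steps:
L(N, b) = -42 + 2*N
L(V, 1171) - 1*1441137 = (-42 + 2*(-890)) - 1*1441137 = (-42 - 1780) - 1441137 = -1822 - 1441137 = -1442959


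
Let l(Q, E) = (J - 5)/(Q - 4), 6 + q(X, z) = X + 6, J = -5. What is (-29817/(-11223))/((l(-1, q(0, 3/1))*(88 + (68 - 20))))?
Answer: 3313/339184 ≈ 0.0097676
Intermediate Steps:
q(X, z) = X (q(X, z) = -6 + (X + 6) = -6 + (6 + X) = X)
l(Q, E) = -10/(-4 + Q) (l(Q, E) = (-5 - 5)/(Q - 4) = -10/(-4 + Q))
(-29817/(-11223))/((l(-1, q(0, 3/1))*(88 + (68 - 20)))) = (-29817/(-11223))/(((-10/(-4 - 1))*(88 + (68 - 20)))) = (-29817*(-1/11223))/(((-10/(-5))*(88 + 48))) = 3313/(1247*((-10*(-1/5)*136))) = 3313/(1247*((2*136))) = (3313/1247)/272 = (3313/1247)*(1/272) = 3313/339184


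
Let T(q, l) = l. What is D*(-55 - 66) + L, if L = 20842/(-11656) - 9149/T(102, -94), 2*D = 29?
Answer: -9668409/5828 ≈ -1659.0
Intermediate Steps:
D = 29/2 (D = (½)*29 = 29/2 ≈ 14.500)
L = 556817/5828 (L = 20842/(-11656) - 9149/(-94) = 20842*(-1/11656) - 9149*(-1/94) = -10421/5828 + 9149/94 = 556817/5828 ≈ 95.542)
D*(-55 - 66) + L = 29*(-55 - 66)/2 + 556817/5828 = (29/2)*(-121) + 556817/5828 = -3509/2 + 556817/5828 = -9668409/5828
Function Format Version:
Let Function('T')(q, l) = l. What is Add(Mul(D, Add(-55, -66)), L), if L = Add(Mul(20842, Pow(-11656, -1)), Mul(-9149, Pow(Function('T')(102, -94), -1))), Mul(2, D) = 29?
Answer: Rational(-9668409, 5828) ≈ -1659.0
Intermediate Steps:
D = Rational(29, 2) (D = Mul(Rational(1, 2), 29) = Rational(29, 2) ≈ 14.500)
L = Rational(556817, 5828) (L = Add(Mul(20842, Pow(-11656, -1)), Mul(-9149, Pow(-94, -1))) = Add(Mul(20842, Rational(-1, 11656)), Mul(-9149, Rational(-1, 94))) = Add(Rational(-10421, 5828), Rational(9149, 94)) = Rational(556817, 5828) ≈ 95.542)
Add(Mul(D, Add(-55, -66)), L) = Add(Mul(Rational(29, 2), Add(-55, -66)), Rational(556817, 5828)) = Add(Mul(Rational(29, 2), -121), Rational(556817, 5828)) = Add(Rational(-3509, 2), Rational(556817, 5828)) = Rational(-9668409, 5828)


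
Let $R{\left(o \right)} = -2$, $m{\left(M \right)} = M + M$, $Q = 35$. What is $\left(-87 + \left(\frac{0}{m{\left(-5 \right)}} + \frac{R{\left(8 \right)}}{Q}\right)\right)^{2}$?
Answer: $\frac{9284209}{1225} \approx 7578.9$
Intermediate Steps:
$m{\left(M \right)} = 2 M$
$\left(-87 + \left(\frac{0}{m{\left(-5 \right)}} + \frac{R{\left(8 \right)}}{Q}\right)\right)^{2} = \left(-87 + \left(\frac{0}{2 \left(-5\right)} - \frac{2}{35}\right)\right)^{2} = \left(-87 + \left(\frac{0}{-10} - \frac{2}{35}\right)\right)^{2} = \left(-87 + \left(0 \left(- \frac{1}{10}\right) - \frac{2}{35}\right)\right)^{2} = \left(-87 + \left(0 - \frac{2}{35}\right)\right)^{2} = \left(-87 - \frac{2}{35}\right)^{2} = \left(- \frac{3047}{35}\right)^{2} = \frac{9284209}{1225}$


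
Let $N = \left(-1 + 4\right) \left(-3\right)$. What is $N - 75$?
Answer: $-84$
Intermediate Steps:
$N = -9$ ($N = 3 \left(-3\right) = -9$)
$N - 75 = -9 - 75 = -84$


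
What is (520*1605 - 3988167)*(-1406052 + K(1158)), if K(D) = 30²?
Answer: 4431240977184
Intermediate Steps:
K(D) = 900
(520*1605 - 3988167)*(-1406052 + K(1158)) = (520*1605 - 3988167)*(-1406052 + 900) = (834600 - 3988167)*(-1405152) = -3153567*(-1405152) = 4431240977184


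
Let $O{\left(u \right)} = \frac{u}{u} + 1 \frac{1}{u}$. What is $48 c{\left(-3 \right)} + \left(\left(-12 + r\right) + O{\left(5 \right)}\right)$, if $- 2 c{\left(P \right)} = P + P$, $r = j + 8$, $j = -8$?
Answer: $\frac{666}{5} \approx 133.2$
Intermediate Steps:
$O{\left(u \right)} = 1 + \frac{1}{u}$
$r = 0$ ($r = -8 + 8 = 0$)
$c{\left(P \right)} = - P$ ($c{\left(P \right)} = - \frac{P + P}{2} = - \frac{2 P}{2} = - P$)
$48 c{\left(-3 \right)} + \left(\left(-12 + r\right) + O{\left(5 \right)}\right) = 48 \left(\left(-1\right) \left(-3\right)\right) + \left(\left(-12 + 0\right) + \frac{1 + 5}{5}\right) = 48 \cdot 3 + \left(-12 + \frac{1}{5} \cdot 6\right) = 144 + \left(-12 + \frac{6}{5}\right) = 144 - \frac{54}{5} = \frac{666}{5}$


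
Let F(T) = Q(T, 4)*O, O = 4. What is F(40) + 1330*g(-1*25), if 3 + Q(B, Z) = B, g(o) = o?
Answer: -33102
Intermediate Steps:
Q(B, Z) = -3 + B
F(T) = -12 + 4*T (F(T) = (-3 + T)*4 = -12 + 4*T)
F(40) + 1330*g(-1*25) = (-12 + 4*40) + 1330*(-1*25) = (-12 + 160) + 1330*(-25) = 148 - 33250 = -33102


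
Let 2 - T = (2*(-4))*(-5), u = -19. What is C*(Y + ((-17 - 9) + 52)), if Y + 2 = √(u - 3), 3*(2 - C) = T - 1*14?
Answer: 464 + 58*I*√22/3 ≈ 464.0 + 90.681*I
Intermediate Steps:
T = -38 (T = 2 - 2*(-4)*(-5) = 2 - (-8)*(-5) = 2 - 1*40 = 2 - 40 = -38)
C = 58/3 (C = 2 - (-38 - 1*14)/3 = 2 - (-38 - 14)/3 = 2 - ⅓*(-52) = 2 + 52/3 = 58/3 ≈ 19.333)
Y = -2 + I*√22 (Y = -2 + √(-19 - 3) = -2 + √(-22) = -2 + I*√22 ≈ -2.0 + 4.6904*I)
C*(Y + ((-17 - 9) + 52)) = 58*((-2 + I*√22) + ((-17 - 9) + 52))/3 = 58*((-2 + I*√22) + (-26 + 52))/3 = 58*((-2 + I*√22) + 26)/3 = 58*(24 + I*√22)/3 = 464 + 58*I*√22/3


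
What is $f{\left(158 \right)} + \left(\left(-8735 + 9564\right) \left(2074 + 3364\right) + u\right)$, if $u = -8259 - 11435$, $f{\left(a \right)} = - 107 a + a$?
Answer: $4471660$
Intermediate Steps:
$f{\left(a \right)} = - 106 a$
$u = -19694$ ($u = -8259 - 11435 = -19694$)
$f{\left(158 \right)} + \left(\left(-8735 + 9564\right) \left(2074 + 3364\right) + u\right) = \left(-106\right) 158 - \left(19694 - \left(-8735 + 9564\right) \left(2074 + 3364\right)\right) = -16748 + \left(829 \cdot 5438 - 19694\right) = -16748 + \left(4508102 - 19694\right) = -16748 + 4488408 = 4471660$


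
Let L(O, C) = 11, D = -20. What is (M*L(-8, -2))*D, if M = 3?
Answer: -660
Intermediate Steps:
(M*L(-8, -2))*D = (3*11)*(-20) = 33*(-20) = -660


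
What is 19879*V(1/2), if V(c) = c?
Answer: 19879/2 ≈ 9939.5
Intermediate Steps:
19879*V(1/2) = 19879/2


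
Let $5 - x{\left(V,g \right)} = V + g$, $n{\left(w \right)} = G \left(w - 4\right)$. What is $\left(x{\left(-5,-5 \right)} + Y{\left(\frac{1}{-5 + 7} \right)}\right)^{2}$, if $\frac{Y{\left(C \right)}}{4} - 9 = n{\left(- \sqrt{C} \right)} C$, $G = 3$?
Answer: $747 - 162 \sqrt{2} \approx 517.9$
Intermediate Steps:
$n{\left(w \right)} = -12 + 3 w$ ($n{\left(w \right)} = 3 \left(w - 4\right) = 3 \left(-4 + w\right) = -12 + 3 w$)
$Y{\left(C \right)} = 36 + 4 C \left(-12 - 3 \sqrt{C}\right)$ ($Y{\left(C \right)} = 36 + 4 \left(-12 + 3 \left(- \sqrt{C}\right)\right) C = 36 + 4 \left(-12 - 3 \sqrt{C}\right) C = 36 + 4 C \left(-12 - 3 \sqrt{C}\right)$)
$x{\left(V,g \right)} = 5 - V - g$ ($x{\left(V,g \right)} = 5 - \left(V + g\right) = 5 - V - g$)
$\left(x{\left(-5,-5 \right)} + Y{\left(\frac{1}{-5 + 7} \right)}\right)^{2} = \left(\left(5 - -5 - -5\right) + \left(36 - \frac{12 \left(4 + \sqrt{\frac{1}{-5 + 7}}\right)}{-5 + 7}\right)\right)^{2} = \left(\left(5 + 5 + 5\right) + \left(36 - \frac{12 \left(4 + \sqrt{\frac{1}{2}}\right)}{2}\right)\right)^{2} = \left(15 + \left(36 - 6 \left(4 + \sqrt{\frac{1}{2}}\right)\right)\right)^{2} = \left(15 + \left(36 - 6 \left(4 + \frac{\sqrt{2}}{2}\right)\right)\right)^{2} = \left(15 + \left(36 - \left(24 + 3 \sqrt{2}\right)\right)\right)^{2} = \left(15 + \left(12 - 3 \sqrt{2}\right)\right)^{2} = \left(27 - 3 \sqrt{2}\right)^{2}$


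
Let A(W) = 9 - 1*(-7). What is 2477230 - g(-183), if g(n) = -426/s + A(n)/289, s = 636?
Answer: 75887482643/30634 ≈ 2.4772e+6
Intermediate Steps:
A(W) = 16 (A(W) = 9 + 7 = 16)
g(n) = -18823/30634 (g(n) = -426/636 + 16/289 = -426*1/636 + 16*(1/289) = -71/106 + 16/289 = -18823/30634)
2477230 - g(-183) = 2477230 - 1*(-18823/30634) = 2477230 + 18823/30634 = 75887482643/30634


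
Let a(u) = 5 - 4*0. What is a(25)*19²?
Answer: 1805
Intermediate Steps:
a(u) = 5 (a(u) = 5 + 0 = 5)
a(25)*19² = 5*19² = 5*361 = 1805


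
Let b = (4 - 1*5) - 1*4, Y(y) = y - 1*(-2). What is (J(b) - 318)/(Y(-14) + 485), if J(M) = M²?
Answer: -293/473 ≈ -0.61945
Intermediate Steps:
Y(y) = 2 + y (Y(y) = y + 2 = 2 + y)
b = -5 (b = (4 - 5) - 4 = -1 - 4 = -5)
(J(b) - 318)/(Y(-14) + 485) = ((-5)² - 318)/((2 - 14) + 485) = (25 - 318)/(-12 + 485) = -293/473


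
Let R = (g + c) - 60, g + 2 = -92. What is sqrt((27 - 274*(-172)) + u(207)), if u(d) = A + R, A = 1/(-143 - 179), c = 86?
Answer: sqrt(4882168186)/322 ≈ 217.00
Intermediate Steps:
g = -94 (g = -2 - 92 = -94)
A = -1/322 (A = 1/(-322) = -1/322 ≈ -0.0031056)
R = -68 (R = (-94 + 86) - 60 = -8 - 60 = -68)
u(d) = -21897/322 (u(d) = -1/322 - 68 = -21897/322)
sqrt((27 - 274*(-172)) + u(207)) = sqrt((27 - 274*(-172)) - 21897/322) = sqrt((27 + 47128) - 21897/322) = sqrt(47155 - 21897/322) = sqrt(15162013/322) = sqrt(4882168186)/322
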